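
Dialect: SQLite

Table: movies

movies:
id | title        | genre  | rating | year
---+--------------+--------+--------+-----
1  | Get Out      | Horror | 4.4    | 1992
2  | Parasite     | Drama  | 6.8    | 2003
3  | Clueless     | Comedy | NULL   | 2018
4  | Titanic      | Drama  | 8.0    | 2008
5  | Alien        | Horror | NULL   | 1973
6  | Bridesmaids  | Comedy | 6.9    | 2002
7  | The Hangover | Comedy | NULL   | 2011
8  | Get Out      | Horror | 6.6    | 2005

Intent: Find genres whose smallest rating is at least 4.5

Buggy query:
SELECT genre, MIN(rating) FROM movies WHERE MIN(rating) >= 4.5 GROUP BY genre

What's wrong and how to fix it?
Bug: MIN() in WHERE is a misuse of aggregate

Fix: Replace WHERE with HAVING after the GROUP BY

Corrected query:
SELECT genre, MIN(rating) FROM movies GROUP BY genre HAVING MIN(rating) >= 4.5

Result:
genre  | MIN(rating)
-------+------------
Comedy | 6.9        
Drama  | 6.8        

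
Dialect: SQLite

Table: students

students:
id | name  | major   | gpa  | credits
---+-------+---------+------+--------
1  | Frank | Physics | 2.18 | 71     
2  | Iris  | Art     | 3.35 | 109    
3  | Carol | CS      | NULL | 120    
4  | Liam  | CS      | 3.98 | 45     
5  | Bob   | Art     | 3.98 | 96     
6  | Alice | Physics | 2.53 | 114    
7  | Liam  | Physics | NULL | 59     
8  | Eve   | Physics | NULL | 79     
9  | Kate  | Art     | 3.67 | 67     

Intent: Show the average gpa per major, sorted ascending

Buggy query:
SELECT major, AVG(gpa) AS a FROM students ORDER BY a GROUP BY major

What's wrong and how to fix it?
Bug: GROUP BY must precede ORDER BY

Fix: Reorder: SELECT … FROM … GROUP BY … ORDER BY …

Corrected query:
SELECT major, AVG(gpa) AS a FROM students GROUP BY major ORDER BY a

Result:
major   | a       
--------+---------
Physics | 2.355   
Art     | 3.666667
CS      | 3.98    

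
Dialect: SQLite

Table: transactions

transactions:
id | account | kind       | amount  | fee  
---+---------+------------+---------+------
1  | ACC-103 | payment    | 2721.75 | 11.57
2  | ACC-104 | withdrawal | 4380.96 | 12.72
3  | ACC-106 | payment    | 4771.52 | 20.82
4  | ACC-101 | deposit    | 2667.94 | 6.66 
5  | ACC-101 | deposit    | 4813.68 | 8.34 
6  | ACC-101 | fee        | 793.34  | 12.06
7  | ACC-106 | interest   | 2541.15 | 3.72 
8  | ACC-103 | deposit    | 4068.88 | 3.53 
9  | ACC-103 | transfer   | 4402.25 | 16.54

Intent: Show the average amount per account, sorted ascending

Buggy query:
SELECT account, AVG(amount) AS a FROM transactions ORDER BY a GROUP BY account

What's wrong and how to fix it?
Bug: ORDER BY appears before GROUP BY; SQL clause order requires GROUP BY first

Fix: Move ORDER BY to the end, after GROUP BY

Corrected query:
SELECT account, AVG(amount) AS a FROM transactions GROUP BY account ORDER BY a

Result:
account | a       
--------+---------
ACC-101 | 2758.32 
ACC-106 | 3656.335
ACC-103 | 3730.96 
ACC-104 | 4380.96 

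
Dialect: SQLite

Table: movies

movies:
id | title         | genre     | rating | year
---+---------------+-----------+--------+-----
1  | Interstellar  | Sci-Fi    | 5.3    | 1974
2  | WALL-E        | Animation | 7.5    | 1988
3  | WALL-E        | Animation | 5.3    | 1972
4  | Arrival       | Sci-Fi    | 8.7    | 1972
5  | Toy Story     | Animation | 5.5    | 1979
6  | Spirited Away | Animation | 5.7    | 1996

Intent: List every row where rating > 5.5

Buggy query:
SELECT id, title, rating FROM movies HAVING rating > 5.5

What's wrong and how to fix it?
Bug: This is a non-aggregate query (no GROUP BY, no aggregates), so in SQLite the HAVING clause is invalid here; a row-level condition belongs in WHERE

Fix: Replace HAVING with WHERE since the condition applies to individual rows

Corrected query:
SELECT id, title, rating FROM movies WHERE rating > 5.5

Result:
id | title         | rating
---+---------------+-------
2  | WALL-E        | 7.5   
4  | Arrival       | 8.7   
6  | Spirited Away | 5.7   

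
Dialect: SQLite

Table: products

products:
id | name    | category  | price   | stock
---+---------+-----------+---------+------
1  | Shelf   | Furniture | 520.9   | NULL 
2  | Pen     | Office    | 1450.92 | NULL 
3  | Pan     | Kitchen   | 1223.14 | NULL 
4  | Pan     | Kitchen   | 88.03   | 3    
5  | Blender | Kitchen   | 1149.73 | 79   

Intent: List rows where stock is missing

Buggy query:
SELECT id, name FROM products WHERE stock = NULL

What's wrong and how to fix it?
Bug: '= NULL' is always unknown in SQL three-valued logic, so no rows match

Fix: Use IS NULL to test for NULL

Corrected query:
SELECT id, name FROM products WHERE stock IS NULL

Result:
id | name 
---+------
1  | Shelf
2  | Pen  
3  | Pan  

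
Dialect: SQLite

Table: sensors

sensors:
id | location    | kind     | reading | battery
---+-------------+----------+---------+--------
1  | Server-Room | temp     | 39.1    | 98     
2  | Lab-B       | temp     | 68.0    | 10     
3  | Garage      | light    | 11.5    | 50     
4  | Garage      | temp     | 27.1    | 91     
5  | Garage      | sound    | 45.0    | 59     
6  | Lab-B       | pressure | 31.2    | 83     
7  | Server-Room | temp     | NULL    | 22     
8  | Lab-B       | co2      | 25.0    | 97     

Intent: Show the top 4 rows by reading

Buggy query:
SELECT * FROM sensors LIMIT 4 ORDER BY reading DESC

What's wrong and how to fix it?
Bug: ORDER BY cannot follow LIMIT; LIMIT is the final clause

Fix: Swap the clauses: ORDER BY first, then LIMIT

Corrected query:
SELECT * FROM sensors ORDER BY reading DESC LIMIT 4

Result:
id | location    | kind     | reading | battery
---+-------------+----------+---------+--------
2  | Lab-B       | temp     | 68      | 10     
5  | Garage      | sound    | 45      | 59     
1  | Server-Room | temp     | 39.1    | 98     
6  | Lab-B       | pressure | 31.2    | 83     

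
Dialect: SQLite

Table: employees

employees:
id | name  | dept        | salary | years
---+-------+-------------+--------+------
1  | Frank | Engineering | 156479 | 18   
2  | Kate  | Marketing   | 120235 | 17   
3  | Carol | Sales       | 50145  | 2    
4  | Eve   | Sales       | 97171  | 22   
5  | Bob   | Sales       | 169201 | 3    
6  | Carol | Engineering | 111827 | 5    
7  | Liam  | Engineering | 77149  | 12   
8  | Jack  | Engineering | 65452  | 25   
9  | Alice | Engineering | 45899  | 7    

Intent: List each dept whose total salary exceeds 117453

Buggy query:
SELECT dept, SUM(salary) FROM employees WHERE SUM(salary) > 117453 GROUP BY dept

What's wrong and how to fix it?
Bug: SUM(salary) is an aggregate, but WHERE filters rows before aggregation

Fix: Use HAVING (which filters groups after aggregation) instead of WHERE

Corrected query:
SELECT dept, SUM(salary) FROM employees GROUP BY dept HAVING SUM(salary) > 117453

Result:
dept        | SUM(salary)
------------+------------
Engineering | 456806     
Marketing   | 120235     
Sales       | 316517     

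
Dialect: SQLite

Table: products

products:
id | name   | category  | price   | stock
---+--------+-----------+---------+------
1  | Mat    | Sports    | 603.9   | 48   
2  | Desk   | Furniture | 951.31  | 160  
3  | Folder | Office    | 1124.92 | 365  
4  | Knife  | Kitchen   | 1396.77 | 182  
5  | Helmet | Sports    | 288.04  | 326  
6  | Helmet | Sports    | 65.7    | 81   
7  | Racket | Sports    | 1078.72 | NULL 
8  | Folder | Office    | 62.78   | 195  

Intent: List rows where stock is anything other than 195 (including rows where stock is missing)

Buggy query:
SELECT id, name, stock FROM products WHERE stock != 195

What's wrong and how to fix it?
Bug: 'stock != 195' is unknown when stock is NULL, so NULL rows are silently excluded

Fix: Add an explicit OR stock IS NULL to include the missing-value rows

Corrected query:
SELECT id, name, stock FROM products WHERE stock != 195 OR stock IS NULL

Result:
id | name   | stock
---+--------+------
1  | Mat    | 48   
2  | Desk   | 160  
3  | Folder | 365  
4  | Knife  | 182  
5  | Helmet | 326  
6  | Helmet | 81   
7  | Racket | NULL 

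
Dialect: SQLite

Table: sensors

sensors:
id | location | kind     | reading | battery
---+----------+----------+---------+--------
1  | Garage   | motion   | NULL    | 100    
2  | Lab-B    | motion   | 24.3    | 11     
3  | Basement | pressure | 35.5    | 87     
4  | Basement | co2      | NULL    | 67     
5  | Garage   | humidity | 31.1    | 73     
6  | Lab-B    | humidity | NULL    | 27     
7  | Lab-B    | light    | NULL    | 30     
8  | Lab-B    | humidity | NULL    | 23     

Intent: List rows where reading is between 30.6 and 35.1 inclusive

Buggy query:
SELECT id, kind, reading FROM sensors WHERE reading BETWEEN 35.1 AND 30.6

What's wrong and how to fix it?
Bug: BETWEEN expects the lower bound first; with 35.1 AND 30.6 the range is empty

Fix: Swap the bounds so the smaller value comes first

Corrected query:
SELECT id, kind, reading FROM sensors WHERE reading BETWEEN 30.6 AND 35.1

Result:
id | kind     | reading
---+----------+--------
5  | humidity | 31.1   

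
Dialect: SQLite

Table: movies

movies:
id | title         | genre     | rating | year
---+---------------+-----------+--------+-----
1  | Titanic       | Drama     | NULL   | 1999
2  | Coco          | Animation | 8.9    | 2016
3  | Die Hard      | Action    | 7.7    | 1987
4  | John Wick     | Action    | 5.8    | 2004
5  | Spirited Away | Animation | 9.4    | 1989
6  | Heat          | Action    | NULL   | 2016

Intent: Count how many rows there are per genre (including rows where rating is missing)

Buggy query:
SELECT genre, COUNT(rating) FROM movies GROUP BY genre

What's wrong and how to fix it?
Bug: COUNT(rating) skips NULLs, so groups with missing rating are undercounted

Fix: Use COUNT(*) to count all rows regardless of NULL

Corrected query:
SELECT genre, COUNT(*) FROM movies GROUP BY genre

Result:
genre     | COUNT(*)
----------+---------
Action    | 3       
Animation | 2       
Drama     | 1       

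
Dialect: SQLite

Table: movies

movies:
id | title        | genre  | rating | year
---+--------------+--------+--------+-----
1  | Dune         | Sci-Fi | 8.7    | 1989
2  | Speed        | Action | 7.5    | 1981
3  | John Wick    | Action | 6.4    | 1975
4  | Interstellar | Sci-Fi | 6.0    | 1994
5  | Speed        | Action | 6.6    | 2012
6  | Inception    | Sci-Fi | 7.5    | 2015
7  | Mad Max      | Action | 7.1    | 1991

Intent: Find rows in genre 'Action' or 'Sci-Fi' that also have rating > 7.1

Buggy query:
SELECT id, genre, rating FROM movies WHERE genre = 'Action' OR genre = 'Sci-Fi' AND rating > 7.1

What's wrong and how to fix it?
Bug: Without parentheses, AND is evaluated before OR, so the rating filter only applies to the 'Sci-Fi' branch

Fix: Group the OR with parentheses (or use IN), then AND the threshold

Corrected query:
SELECT id, genre, rating FROM movies WHERE (genre = 'Action' OR genre = 'Sci-Fi') AND rating > 7.1

Result:
id | genre  | rating
---+--------+-------
1  | Sci-Fi | 8.7   
2  | Action | 7.5   
6  | Sci-Fi | 7.5   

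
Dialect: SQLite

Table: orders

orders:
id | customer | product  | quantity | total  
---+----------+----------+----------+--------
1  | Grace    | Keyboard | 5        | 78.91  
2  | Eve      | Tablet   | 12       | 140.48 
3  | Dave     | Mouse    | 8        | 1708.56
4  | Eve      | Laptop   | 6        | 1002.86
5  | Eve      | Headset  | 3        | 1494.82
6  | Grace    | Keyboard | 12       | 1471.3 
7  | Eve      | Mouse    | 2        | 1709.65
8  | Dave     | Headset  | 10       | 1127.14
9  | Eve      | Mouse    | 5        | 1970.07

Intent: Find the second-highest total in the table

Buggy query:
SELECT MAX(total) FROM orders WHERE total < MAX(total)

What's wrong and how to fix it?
Bug: MAX(total) on the right of the comparison is an aggregate-in-WHERE error

Fix: Put the inner MAX in a scalar subquery

Corrected query:
SELECT MAX(total) FROM orders WHERE total < (SELECT MAX(total) FROM orders)

Result:
MAX(total)
----------
1709.65   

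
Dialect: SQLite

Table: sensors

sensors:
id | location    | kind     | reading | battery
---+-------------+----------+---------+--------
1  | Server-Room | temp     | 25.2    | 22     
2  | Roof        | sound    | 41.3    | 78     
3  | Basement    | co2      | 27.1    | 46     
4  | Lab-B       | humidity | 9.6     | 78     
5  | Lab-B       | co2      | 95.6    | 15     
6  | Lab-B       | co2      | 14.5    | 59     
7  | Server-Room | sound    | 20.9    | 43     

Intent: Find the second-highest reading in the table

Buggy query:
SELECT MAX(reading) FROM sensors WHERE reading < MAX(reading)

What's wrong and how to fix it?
Bug: The inner MAX is an aggregate inside WHERE, which is not allowed

Fix: Put the inner MAX in a scalar subquery

Corrected query:
SELECT MAX(reading) FROM sensors WHERE reading < (SELECT MAX(reading) FROM sensors)

Result:
MAX(reading)
------------
41.3        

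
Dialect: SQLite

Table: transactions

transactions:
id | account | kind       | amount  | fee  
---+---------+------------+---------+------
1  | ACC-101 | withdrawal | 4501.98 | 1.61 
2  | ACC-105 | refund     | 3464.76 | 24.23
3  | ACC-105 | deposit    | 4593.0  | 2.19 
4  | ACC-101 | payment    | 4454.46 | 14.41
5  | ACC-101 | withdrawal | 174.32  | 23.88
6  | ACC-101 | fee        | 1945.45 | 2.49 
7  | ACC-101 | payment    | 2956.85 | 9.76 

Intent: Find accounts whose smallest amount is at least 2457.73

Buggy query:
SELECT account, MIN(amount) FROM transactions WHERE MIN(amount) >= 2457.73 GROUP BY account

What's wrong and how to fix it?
Bug: Aggregates like MIN are computed per group after WHERE runs

Fix: Use HAVING for the per-group MIN condition

Corrected query:
SELECT account, MIN(amount) FROM transactions GROUP BY account HAVING MIN(amount) >= 2457.73

Result:
account | MIN(amount)
--------+------------
ACC-105 | 3464.76    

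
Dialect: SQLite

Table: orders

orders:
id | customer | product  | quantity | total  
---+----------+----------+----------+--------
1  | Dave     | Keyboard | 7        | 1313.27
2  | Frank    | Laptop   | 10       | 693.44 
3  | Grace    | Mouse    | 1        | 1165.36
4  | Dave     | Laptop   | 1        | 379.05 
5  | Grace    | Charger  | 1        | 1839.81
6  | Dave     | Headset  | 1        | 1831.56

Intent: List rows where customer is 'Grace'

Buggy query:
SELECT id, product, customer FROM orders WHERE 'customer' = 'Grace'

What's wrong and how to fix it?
Bug: 'customer' in single quotes is a string literal, not the column; the comparison is literal-vs-literal and never true

Fix: Reference the column as customer without single quotes

Corrected query:
SELECT id, product, customer FROM orders WHERE customer = 'Grace'

Result:
id | product | customer
---+---------+---------
3  | Mouse   | Grace   
5  | Charger | Grace   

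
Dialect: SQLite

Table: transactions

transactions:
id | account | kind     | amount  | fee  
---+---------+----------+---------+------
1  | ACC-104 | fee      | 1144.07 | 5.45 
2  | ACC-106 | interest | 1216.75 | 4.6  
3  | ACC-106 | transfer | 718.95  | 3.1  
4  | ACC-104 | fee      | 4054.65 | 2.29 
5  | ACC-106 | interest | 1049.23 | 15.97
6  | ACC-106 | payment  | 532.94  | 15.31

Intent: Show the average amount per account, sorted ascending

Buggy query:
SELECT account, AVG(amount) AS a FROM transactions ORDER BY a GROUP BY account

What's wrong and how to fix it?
Bug: GROUP BY must precede ORDER BY

Fix: Move ORDER BY to the end, after GROUP BY

Corrected query:
SELECT account, AVG(amount) AS a FROM transactions GROUP BY account ORDER BY a

Result:
account | a       
--------+---------
ACC-106 | 879.4675
ACC-104 | 2599.36 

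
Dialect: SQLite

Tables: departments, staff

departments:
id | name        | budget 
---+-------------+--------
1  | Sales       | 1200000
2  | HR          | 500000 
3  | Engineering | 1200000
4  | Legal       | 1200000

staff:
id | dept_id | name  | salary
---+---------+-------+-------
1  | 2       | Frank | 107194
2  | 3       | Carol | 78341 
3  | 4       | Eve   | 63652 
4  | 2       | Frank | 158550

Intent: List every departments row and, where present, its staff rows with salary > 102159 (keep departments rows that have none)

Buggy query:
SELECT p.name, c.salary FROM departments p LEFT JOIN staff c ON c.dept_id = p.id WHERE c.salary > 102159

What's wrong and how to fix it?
Bug: Filtering c.salary in WHERE discards the NULL rows produced by LEFT JOIN, turning it into an inner join

Fix: Move the right-table condition into the ON clause so unmatched parents are kept

Corrected query:
SELECT p.name, c.salary FROM departments p LEFT JOIN staff c ON c.dept_id = p.id AND c.salary > 102159

Result:
name        | salary
------------+-------
Sales       | NULL  
HR          | 107194
HR          | 158550
Engineering | NULL  
Legal       | NULL  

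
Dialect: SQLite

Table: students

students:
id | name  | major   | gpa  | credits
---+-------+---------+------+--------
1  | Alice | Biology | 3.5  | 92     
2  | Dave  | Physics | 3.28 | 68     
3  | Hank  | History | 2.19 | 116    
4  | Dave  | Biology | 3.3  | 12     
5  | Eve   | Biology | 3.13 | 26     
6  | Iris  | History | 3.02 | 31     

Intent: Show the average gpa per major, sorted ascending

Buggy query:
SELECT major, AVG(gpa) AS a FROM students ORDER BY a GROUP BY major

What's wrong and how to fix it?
Bug: ORDER BY appears before GROUP BY; SQL clause order requires GROUP BY first

Fix: Move ORDER BY to the end, after GROUP BY

Corrected query:
SELECT major, AVG(gpa) AS a FROM students GROUP BY major ORDER BY a

Result:
major   | a    
--------+------
History | 2.605
Physics | 3.28 
Biology | 3.31 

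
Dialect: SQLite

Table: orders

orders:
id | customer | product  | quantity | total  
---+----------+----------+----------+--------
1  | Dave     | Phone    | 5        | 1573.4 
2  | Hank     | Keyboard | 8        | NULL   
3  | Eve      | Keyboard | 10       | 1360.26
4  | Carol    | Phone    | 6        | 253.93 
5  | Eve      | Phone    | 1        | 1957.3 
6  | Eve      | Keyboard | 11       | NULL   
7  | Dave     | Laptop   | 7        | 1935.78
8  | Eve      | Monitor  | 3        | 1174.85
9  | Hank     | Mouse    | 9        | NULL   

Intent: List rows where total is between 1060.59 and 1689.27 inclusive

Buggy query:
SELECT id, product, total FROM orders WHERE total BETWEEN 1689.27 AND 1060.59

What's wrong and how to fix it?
Bug: BETWEEN expects the lower bound first; with 1689.27 AND 1060.59 the range is empty

Fix: Swap the bounds so the smaller value comes first

Corrected query:
SELECT id, product, total FROM orders WHERE total BETWEEN 1060.59 AND 1689.27

Result:
id | product  | total  
---+----------+--------
1  | Phone    | 1573.4 
3  | Keyboard | 1360.26
8  | Monitor  | 1174.85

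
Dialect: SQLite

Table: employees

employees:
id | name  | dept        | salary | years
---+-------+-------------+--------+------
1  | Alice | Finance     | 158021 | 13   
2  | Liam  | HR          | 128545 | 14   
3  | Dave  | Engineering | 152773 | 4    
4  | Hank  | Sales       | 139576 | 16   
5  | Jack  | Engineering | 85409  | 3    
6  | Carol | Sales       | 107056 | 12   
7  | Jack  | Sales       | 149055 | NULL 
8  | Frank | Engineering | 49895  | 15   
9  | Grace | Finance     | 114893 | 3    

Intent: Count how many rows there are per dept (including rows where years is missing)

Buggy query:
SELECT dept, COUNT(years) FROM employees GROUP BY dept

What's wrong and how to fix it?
Bug: COUNT(years) skips NULLs, so groups with missing years are undercounted

Fix: Use COUNT(*) to count all rows regardless of NULL

Corrected query:
SELECT dept, COUNT(*) FROM employees GROUP BY dept

Result:
dept        | COUNT(*)
------------+---------
Engineering | 3       
Finance     | 2       
HR          | 1       
Sales       | 3       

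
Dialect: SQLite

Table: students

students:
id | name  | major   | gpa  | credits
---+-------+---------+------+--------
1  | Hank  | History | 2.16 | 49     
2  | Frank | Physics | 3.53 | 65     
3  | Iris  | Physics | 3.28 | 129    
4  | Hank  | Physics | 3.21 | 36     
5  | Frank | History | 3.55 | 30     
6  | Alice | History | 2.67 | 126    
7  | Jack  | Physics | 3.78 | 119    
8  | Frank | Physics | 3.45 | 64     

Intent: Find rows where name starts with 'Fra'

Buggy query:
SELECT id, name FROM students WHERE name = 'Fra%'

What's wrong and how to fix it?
Bug: '=' compares the literal string including the % character; pattern matching needs LIKE

Fix: Use LIKE for wildcard pattern matching

Corrected query:
SELECT id, name FROM students WHERE name LIKE 'Fra%'

Result:
id | name 
---+------
2  | Frank
5  | Frank
8  | Frank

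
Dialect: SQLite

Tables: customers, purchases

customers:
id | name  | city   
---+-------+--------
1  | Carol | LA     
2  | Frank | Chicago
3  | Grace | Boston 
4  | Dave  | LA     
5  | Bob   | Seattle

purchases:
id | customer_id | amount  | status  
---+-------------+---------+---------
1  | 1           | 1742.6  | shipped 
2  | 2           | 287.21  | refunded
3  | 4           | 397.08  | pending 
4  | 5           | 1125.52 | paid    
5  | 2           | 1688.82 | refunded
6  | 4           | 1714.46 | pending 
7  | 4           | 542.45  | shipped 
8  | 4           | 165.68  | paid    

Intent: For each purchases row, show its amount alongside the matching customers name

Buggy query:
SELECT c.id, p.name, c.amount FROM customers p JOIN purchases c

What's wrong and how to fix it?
Bug: JOIN with no ON clause produces a cartesian product; every purchases row pairs with every customers row

Fix: Add ON c.customer_id = p.id to the JOIN

Corrected query:
SELECT c.id, p.name, c.amount FROM customers p JOIN purchases c ON c.customer_id = p.id

Result:
id | name  | amount 
---+-------+--------
1  | Carol | 1742.6 
2  | Frank | 287.21 
3  | Dave  | 397.08 
4  | Bob   | 1125.52
5  | Frank | 1688.82
6  | Dave  | 1714.46
7  | Dave  | 542.45 
8  | Dave  | 165.68 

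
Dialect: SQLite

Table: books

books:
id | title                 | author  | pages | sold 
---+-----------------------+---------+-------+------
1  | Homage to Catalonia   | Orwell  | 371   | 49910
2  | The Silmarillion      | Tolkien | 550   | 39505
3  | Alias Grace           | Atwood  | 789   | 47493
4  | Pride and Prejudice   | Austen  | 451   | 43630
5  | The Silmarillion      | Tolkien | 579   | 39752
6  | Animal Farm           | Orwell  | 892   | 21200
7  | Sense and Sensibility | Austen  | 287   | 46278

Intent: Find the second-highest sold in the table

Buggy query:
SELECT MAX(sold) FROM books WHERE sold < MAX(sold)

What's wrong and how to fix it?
Bug: The inner MAX is an aggregate inside WHERE, which is not allowed

Fix: Put the inner MAX in a scalar subquery

Corrected query:
SELECT MAX(sold) FROM books WHERE sold < (SELECT MAX(sold) FROM books)

Result:
MAX(sold)
---------
47493    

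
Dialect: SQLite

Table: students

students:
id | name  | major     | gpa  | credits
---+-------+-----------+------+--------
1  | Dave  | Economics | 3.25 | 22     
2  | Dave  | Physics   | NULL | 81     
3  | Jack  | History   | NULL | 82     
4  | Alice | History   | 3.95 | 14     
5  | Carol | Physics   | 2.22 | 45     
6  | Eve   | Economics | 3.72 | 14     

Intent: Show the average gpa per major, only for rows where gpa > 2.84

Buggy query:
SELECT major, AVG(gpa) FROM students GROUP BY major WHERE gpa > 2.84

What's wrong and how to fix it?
Bug: Row-level WHERE must come before GROUP BY in the clause order

Fix: Place WHERE between FROM and GROUP BY

Corrected query:
SELECT major, AVG(gpa) FROM students WHERE gpa > 2.84 GROUP BY major

Result:
major     | AVG(gpa)
----------+---------
Economics | 3.485   
History   | 3.95    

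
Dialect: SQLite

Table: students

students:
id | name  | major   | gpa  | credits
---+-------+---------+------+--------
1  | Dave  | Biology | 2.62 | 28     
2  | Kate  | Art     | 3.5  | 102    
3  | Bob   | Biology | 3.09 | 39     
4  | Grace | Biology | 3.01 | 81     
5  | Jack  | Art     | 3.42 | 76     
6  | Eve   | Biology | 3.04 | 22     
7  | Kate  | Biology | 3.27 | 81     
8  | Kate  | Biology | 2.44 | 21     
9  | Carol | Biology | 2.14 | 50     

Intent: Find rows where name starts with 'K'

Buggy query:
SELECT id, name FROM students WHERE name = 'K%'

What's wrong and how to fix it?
Bug: Wildcards only work with LIKE; '=' treats '%' as a literal character

Fix: Replace '=' with LIKE so 'K%' is treated as a pattern

Corrected query:
SELECT id, name FROM students WHERE name LIKE 'K%'

Result:
id | name
---+-----
2  | Kate
7  | Kate
8  | Kate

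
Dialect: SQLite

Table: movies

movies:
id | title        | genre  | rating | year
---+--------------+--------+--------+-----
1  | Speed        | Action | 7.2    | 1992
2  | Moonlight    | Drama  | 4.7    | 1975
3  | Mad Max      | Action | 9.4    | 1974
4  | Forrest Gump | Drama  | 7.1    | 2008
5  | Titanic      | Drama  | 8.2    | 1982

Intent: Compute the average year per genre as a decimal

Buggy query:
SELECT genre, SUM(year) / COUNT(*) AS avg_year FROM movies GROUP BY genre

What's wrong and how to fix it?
Bug: SUM(year) and COUNT(*) are both integers; the division truncates the fractional part

Fix: Multiply by 1.0 (or CAST to REAL) to force floating-point division

Corrected query:
SELECT genre, SUM(year) * 1.0 / COUNT(*) AS avg_year FROM movies GROUP BY genre

Result:
genre  | avg_year   
-------+------------
Action | 1983       
Drama  | 1988.333333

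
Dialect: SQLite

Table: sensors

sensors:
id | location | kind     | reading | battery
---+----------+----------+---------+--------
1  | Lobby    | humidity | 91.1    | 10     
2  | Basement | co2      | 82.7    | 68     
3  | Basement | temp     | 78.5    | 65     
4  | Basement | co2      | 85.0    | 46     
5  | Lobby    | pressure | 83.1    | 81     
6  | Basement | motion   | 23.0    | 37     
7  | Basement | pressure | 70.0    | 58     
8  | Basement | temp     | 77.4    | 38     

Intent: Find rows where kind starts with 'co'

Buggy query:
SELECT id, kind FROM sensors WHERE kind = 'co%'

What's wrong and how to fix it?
Bug: Wildcards only work with LIKE; '=' treats '%' as a literal character

Fix: Use LIKE for wildcard pattern matching

Corrected query:
SELECT id, kind FROM sensors WHERE kind LIKE 'co%'

Result:
id | kind
---+-----
2  | co2 
4  | co2 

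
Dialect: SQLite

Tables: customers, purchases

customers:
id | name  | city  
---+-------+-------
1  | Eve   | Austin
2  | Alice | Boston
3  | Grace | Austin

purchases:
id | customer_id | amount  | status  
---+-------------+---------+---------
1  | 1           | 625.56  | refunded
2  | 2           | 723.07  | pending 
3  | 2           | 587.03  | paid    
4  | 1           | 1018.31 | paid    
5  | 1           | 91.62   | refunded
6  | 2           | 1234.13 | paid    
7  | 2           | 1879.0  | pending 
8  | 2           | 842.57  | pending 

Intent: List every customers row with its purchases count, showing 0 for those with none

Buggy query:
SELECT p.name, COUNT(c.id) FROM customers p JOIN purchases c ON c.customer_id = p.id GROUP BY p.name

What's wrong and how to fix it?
Bug: INNER JOIN drops customers rows that have no matching purchases rows

Fix: Switch to LEFT JOIN to retain unmatched parent rows

Corrected query:
SELECT p.name, COUNT(c.id) FROM customers p LEFT JOIN purchases c ON c.customer_id = p.id GROUP BY p.name

Result:
name  | COUNT(c.id)
------+------------
Alice | 5          
Eve   | 3          
Grace | 0          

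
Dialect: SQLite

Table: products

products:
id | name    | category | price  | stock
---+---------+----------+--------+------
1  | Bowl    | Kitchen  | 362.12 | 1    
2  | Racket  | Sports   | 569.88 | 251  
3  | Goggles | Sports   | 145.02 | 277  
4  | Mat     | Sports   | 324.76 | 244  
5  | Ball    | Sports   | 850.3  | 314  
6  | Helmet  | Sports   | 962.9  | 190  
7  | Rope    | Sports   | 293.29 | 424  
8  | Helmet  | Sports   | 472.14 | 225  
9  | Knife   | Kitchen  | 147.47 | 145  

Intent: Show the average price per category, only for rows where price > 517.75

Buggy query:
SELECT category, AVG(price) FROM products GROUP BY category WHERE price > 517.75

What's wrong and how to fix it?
Bug: Row-level WHERE must come before GROUP BY in the clause order

Fix: Place WHERE between FROM and GROUP BY

Corrected query:
SELECT category, AVG(price) FROM products WHERE price > 517.75 GROUP BY category

Result:
category | AVG(price)
---------+-----------
Sports   | 794.36    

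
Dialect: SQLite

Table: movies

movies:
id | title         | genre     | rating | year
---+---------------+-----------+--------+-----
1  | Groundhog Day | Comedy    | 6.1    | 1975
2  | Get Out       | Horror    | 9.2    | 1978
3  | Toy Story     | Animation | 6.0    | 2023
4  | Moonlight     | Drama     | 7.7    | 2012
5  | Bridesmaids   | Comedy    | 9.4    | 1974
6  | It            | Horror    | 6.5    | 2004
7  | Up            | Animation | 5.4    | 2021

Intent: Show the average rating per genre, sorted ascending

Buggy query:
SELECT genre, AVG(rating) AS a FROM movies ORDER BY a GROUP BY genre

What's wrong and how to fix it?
Bug: GROUP BY must precede ORDER BY

Fix: Move ORDER BY to the end, after GROUP BY

Corrected query:
SELECT genre, AVG(rating) AS a FROM movies GROUP BY genre ORDER BY a

Result:
genre     | a   
----------+-----
Animation | 5.7 
Drama     | 7.7 
Comedy    | 7.75
Horror    | 7.85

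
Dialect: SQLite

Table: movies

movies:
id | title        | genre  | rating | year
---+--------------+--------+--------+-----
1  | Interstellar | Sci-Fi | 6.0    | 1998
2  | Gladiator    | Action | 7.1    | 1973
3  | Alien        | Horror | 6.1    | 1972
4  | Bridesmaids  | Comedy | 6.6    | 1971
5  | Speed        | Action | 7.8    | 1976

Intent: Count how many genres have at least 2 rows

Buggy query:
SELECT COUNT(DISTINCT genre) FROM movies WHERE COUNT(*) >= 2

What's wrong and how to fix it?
Bug: COUNT(*) cannot appear in WHERE; the per-group count doesn't exist yet

Fix: Group first with HAVING COUNT(*) >= 2, then COUNT the resulting groups

Corrected query:
SELECT COUNT(*) FROM (SELECT genre FROM movies GROUP BY genre HAVING COUNT(*) >= 2)

Result:
COUNT(*)
--------
1       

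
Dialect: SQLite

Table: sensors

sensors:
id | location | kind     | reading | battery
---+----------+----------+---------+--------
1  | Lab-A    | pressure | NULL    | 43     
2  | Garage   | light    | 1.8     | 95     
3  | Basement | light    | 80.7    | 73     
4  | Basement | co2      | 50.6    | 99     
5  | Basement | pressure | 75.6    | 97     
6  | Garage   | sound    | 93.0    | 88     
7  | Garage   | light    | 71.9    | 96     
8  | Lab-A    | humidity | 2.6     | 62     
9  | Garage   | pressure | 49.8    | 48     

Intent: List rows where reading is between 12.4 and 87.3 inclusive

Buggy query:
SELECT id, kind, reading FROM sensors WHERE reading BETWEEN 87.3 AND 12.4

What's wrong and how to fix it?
Bug: The bounds are reversed; BETWEEN a AND b requires a <= b to match anything

Fix: Swap the bounds so the smaller value comes first

Corrected query:
SELECT id, kind, reading FROM sensors WHERE reading BETWEEN 12.4 AND 87.3

Result:
id | kind     | reading
---+----------+--------
3  | light    | 80.7   
4  | co2      | 50.6   
5  | pressure | 75.6   
7  | light    | 71.9   
9  | pressure | 49.8   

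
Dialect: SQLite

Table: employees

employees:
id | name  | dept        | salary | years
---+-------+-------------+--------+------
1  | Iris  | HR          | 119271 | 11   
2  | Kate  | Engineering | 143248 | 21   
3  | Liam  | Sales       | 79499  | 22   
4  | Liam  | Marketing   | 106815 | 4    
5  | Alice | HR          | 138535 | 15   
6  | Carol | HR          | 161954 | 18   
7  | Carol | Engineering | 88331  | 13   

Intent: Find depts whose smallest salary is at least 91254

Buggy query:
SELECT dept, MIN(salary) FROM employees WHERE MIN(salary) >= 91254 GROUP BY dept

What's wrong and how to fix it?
Bug: Aggregates like MIN are computed per group after WHERE runs

Fix: Replace WHERE with HAVING after the GROUP BY

Corrected query:
SELECT dept, MIN(salary) FROM employees GROUP BY dept HAVING MIN(salary) >= 91254

Result:
dept      | MIN(salary)
----------+------------
HR        | 119271     
Marketing | 106815     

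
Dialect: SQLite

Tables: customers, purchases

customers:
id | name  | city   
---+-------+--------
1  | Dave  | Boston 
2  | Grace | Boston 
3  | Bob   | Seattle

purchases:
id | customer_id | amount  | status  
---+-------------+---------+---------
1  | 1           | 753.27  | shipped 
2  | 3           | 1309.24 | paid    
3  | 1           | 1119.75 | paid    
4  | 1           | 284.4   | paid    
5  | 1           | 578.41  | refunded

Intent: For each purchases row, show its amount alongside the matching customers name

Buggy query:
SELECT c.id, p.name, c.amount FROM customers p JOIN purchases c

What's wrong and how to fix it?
Bug: JOIN with no ON clause produces a cartesian product; every purchases row pairs with every customers row

Fix: Add ON c.customer_id = p.id to the JOIN

Corrected query:
SELECT c.id, p.name, c.amount FROM customers p JOIN purchases c ON c.customer_id = p.id

Result:
id | name | amount 
---+------+--------
1  | Dave | 753.27 
2  | Bob  | 1309.24
3  | Dave | 1119.75
4  | Dave | 284.4  
5  | Dave | 578.41 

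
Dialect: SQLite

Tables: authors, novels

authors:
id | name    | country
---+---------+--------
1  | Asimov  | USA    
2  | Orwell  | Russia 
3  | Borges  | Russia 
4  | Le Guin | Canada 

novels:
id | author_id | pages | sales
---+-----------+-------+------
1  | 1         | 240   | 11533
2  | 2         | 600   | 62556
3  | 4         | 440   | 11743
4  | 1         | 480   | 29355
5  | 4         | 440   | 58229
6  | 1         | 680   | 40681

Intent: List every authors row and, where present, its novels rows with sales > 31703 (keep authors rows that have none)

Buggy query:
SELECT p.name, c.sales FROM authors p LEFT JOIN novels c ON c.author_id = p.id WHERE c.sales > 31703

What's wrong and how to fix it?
Bug: A WHERE condition on the right-hand table after LEFT JOIN drops unmatched parents

Fix: Move the right-table condition into the ON clause so unmatched parents are kept

Corrected query:
SELECT p.name, c.sales FROM authors p LEFT JOIN novels c ON c.author_id = p.id AND c.sales > 31703

Result:
name    | sales
--------+------
Asimov  | 40681
Orwell  | 62556
Borges  | NULL 
Le Guin | 58229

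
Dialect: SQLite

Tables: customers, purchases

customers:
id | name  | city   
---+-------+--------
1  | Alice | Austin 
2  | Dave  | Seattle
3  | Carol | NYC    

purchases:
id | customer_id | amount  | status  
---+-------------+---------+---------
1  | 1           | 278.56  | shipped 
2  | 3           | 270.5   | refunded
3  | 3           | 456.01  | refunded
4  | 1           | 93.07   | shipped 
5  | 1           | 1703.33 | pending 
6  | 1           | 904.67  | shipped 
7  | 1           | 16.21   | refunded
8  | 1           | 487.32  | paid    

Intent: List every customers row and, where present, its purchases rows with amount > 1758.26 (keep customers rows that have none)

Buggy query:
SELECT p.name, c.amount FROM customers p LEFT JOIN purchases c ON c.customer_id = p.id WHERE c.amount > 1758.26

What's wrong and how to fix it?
Bug: Filtering c.amount in WHERE discards the NULL rows produced by LEFT JOIN, turning it into an inner join

Fix: Put 'c.amount > 1758.26' in the JOIN's ON clause instead of WHERE

Corrected query:
SELECT p.name, c.amount FROM customers p LEFT JOIN purchases c ON c.customer_id = p.id AND c.amount > 1758.26

Result:
name  | amount
------+-------
Alice | NULL  
Dave  | NULL  
Carol | NULL  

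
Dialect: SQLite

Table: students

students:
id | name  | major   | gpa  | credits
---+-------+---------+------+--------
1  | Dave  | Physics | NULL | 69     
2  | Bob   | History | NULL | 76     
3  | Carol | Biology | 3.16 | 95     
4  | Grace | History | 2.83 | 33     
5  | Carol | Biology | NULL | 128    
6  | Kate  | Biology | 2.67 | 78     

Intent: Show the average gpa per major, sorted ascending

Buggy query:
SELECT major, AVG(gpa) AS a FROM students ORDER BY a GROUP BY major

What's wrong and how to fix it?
Bug: ORDER BY appears before GROUP BY; SQL clause order requires GROUP BY first

Fix: Move ORDER BY to the end, after GROUP BY

Corrected query:
SELECT major, AVG(gpa) AS a FROM students GROUP BY major ORDER BY a

Result:
major   | a    
--------+------
Physics | NULL 
History | 2.83 
Biology | 2.915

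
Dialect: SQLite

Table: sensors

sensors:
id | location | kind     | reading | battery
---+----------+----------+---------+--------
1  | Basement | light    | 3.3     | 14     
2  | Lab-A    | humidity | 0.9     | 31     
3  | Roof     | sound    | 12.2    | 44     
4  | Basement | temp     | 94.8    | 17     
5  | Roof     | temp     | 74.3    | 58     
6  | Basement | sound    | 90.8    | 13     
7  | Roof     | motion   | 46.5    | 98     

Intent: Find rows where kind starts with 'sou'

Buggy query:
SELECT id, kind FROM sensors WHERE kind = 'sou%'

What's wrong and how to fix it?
Bug: '=' compares the literal string including the % character; pattern matching needs LIKE

Fix: Replace '=' with LIKE so 'sou%' is treated as a pattern

Corrected query:
SELECT id, kind FROM sensors WHERE kind LIKE 'sou%'

Result:
id | kind 
---+------
3  | sound
6  | sound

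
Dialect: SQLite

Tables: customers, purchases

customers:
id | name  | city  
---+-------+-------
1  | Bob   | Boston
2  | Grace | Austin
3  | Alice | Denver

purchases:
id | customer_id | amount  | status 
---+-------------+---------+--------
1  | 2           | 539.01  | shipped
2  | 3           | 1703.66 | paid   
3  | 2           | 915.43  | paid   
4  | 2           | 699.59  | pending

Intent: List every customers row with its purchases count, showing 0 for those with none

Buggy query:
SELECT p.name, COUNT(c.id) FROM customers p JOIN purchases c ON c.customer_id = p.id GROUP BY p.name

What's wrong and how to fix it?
Bug: INNER JOIN drops customers rows that have no matching purchases rows

Fix: Switch to LEFT JOIN to retain unmatched parent rows

Corrected query:
SELECT p.name, COUNT(c.id) FROM customers p LEFT JOIN purchases c ON c.customer_id = p.id GROUP BY p.name

Result:
name  | COUNT(c.id)
------+------------
Alice | 1          
Bob   | 0          
Grace | 3          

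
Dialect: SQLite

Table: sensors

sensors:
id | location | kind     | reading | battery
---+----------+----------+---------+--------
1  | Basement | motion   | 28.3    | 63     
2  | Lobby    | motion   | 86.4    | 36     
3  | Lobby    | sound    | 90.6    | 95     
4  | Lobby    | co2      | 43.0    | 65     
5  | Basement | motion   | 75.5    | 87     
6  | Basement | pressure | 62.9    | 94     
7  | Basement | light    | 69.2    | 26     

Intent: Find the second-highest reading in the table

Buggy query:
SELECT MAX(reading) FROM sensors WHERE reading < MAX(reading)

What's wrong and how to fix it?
Bug: The inner MAX is an aggregate inside WHERE, which is not allowed

Fix: Compute the overall MAX in a subquery, then take MAX of rows below it

Corrected query:
SELECT MAX(reading) FROM sensors WHERE reading < (SELECT MAX(reading) FROM sensors)

Result:
MAX(reading)
------------
86.4        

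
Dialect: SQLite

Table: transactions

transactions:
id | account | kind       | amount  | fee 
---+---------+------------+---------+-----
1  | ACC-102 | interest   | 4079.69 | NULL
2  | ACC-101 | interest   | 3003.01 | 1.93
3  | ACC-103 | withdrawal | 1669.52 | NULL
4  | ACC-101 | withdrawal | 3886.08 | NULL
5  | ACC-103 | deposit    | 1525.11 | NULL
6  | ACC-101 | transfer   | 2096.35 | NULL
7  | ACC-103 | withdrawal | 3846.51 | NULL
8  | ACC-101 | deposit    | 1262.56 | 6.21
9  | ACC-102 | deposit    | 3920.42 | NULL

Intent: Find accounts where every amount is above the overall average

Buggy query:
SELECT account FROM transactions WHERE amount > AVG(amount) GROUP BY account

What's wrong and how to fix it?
Bug: AVG() is an aggregate; it can't sit directly in WHERE

Fix: Use a subquery for AVG and a HAVING MIN(...) filter so the condition holds for every row in the group

Corrected query:
SELECT account FROM transactions GROUP BY account HAVING MIN(amount) > (SELECT AVG(amount) FROM transactions)

Result:
account
-------
ACC-102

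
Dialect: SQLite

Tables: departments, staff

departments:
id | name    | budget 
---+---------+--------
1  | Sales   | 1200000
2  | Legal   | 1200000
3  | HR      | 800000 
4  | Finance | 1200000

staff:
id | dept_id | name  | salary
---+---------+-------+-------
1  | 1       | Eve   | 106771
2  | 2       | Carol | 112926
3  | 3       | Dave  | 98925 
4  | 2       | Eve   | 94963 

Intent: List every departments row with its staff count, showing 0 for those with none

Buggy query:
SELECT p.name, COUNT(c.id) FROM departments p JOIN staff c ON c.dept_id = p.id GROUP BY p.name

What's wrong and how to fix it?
Bug: INNER JOIN drops departments rows that have no matching staff rows

Fix: Use LEFT JOIN so parents without children still appear (COUNT(c.id) gives 0)

Corrected query:
SELECT p.name, COUNT(c.id) FROM departments p LEFT JOIN staff c ON c.dept_id = p.id GROUP BY p.name

Result:
name    | COUNT(c.id)
--------+------------
Finance | 0          
HR      | 1          
Legal   | 2          
Sales   | 1          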